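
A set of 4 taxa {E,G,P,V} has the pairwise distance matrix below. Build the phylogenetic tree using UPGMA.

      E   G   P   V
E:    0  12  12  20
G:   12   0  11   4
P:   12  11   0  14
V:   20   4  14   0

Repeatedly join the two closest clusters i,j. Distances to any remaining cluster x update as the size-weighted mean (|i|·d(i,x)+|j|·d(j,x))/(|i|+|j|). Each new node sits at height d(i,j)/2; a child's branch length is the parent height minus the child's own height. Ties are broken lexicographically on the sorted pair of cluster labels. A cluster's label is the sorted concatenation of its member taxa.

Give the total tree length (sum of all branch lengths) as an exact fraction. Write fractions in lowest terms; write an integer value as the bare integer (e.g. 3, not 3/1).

89/4

1. join G+V (d=4) ⇒ GV; edges |G|=2, |V|=2
  updated: d(E,GV)=16, d(GV,P)=25/2
2. join E+P (d=12) ⇒ EP; edges |E|=6, |P|=6
  updated: d(EP,GV)=57/4
3. join EP+GV (d=57/4) ⇒ EGPV; edges |EP|=9/8, |GV|=41/8
final tree: ((E:6,P:6):9/8,(G:2,V:2):41/8)
total length: 89/4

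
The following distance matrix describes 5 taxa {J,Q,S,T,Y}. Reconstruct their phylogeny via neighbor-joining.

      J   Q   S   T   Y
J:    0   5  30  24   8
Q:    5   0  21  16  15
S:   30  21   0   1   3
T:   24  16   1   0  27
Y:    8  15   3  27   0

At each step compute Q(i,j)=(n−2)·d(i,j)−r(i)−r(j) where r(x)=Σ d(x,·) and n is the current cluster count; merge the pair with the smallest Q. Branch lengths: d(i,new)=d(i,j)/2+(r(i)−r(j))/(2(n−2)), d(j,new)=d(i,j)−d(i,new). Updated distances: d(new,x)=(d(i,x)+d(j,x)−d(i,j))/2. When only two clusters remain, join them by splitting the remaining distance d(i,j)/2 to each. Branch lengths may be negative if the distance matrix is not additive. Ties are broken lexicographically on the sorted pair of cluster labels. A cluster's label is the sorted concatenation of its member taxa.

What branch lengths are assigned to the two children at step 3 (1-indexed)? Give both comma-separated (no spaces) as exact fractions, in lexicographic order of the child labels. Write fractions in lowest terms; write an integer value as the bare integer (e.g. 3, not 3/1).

57/8,101/8

step 1: merge (S,T) at d=1, Q=-120; branch lengths S→-5/3, T→8/3; new cluster ST
  updated: d(J,ST)=53/2, d(Q,ST)=18, d(ST,Y)=29/2
step 2: merge (J,Q) at d=5, Q=-135/2; branch lengths J→23/8, Q→17/8; new cluster JQ
  updated: d(JQ,ST)=79/4, d(JQ,Y)=9
step 3: merge (JQ,ST) at d=79/4, Q=-173/4; branch lengths JQ→57/8, ST→101/8; new cluster JQST
  updated: d(JQST,Y)=15/8
step 4: merge (JQST,Y) at d=15/8; branch lengths JQST→15/16, Y→15/16; new cluster JQSTY
final tree: (((J:23/8,Q:17/8):57/8,(S:-5/3,T:8/3):101/8):15/16,Y:15/16)
total length: 221/8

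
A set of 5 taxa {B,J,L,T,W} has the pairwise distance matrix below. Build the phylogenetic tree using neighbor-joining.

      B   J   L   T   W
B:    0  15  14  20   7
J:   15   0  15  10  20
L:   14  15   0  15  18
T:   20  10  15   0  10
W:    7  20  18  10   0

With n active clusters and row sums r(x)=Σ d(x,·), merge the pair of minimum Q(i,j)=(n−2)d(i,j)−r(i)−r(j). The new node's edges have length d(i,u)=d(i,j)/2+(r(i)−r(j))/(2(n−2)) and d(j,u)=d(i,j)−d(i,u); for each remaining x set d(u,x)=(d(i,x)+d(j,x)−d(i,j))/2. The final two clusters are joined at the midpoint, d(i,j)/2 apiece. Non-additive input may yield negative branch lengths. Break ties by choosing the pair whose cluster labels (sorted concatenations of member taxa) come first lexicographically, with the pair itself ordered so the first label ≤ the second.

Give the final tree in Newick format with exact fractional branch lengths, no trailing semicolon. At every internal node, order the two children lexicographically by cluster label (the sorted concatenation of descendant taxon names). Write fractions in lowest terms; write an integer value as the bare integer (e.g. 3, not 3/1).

iteration 1: select B,W (d=7, Q=-90); attach at lengths (11/3, 10/3); label the merged cluster BW
  updated: d(BW,J)=14, d(BW,L)=25/2, d(BW,T)=23/2
iteration 2: select BW,L (d=25/2, Q=-111/2); attach at lengths (41/8, 59/8); label the merged cluster BLW
  updated: d(BLW,J)=33/4, d(BLW,T)=7
iteration 3: select BLW,J (d=33/4, Q=-101/4); attach at lengths (21/8, 45/8); label the merged cluster BJLW
  updated: d(BJLW,T)=35/8
iteration 4: select BJLW,T (d=35/8); attach at lengths (35/16, 35/16); label the merged cluster BJLTW
final tree: ((((B:11/3,W:10/3):41/8,L:59/8):21/8,J:45/8):35/16,T:35/16)
total length: 257/8

((((B:11/3,W:10/3):41/8,L:59/8):21/8,J:45/8):35/16,T:35/16)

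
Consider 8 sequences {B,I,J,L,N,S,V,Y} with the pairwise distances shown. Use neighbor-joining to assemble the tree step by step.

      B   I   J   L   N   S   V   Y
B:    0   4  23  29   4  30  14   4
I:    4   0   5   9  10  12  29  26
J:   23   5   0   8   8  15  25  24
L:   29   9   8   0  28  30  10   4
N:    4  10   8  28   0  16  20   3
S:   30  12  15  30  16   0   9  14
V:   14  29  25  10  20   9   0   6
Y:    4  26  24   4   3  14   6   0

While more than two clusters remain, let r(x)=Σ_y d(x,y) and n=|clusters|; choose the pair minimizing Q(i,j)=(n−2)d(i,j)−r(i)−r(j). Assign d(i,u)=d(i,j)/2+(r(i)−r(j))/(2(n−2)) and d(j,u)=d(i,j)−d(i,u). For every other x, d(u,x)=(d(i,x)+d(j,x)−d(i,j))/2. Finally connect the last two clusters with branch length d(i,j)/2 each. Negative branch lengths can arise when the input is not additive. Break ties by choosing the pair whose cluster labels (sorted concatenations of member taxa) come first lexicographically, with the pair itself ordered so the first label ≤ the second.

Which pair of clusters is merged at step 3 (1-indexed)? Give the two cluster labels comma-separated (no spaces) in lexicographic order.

iteration 1: select S,V (d=9, Q=-185); attach at lengths (67/12, 41/12); label the merged cluster SV
  updated: d(B,SV)=35/2, d(I,SV)=16, d(J,SV)=31/2, d(L,SV)=31/2, d(N,SV)=27/2, d(SV,Y)=11/2
iteration 2: select L,Y (d=4, Q=-140); attach at lengths (47/10, -7/10); label the merged cluster LY
  updated: d(B,LY)=29/2, d(I,LY)=31/2, d(J,LY)=14, d(LY,N)=27/2, d(LY,SV)=17/2
iteration 3: select LY,SV (d=17/2, Q=-103); attach at lengths (29/8, 39/8); label the merged cluster LSVY
  updated: d(B,LSVY)=47/4, d(I,LSVY)=23/2, d(J,LSVY)=21/2, d(LSVY,N)=37/4
iteration 4: select B,N (d=4, Q=-62); attach at lengths (47/12, 1/12); label the merged cluster BN
  updated: d(BN,I)=5, d(BN,J)=27/2, d(BN,LSVY)=17/2
iteration 5: select BN,LSVY (d=17/2, Q=-81/2); attach at lengths (27/8, 41/8); label the merged cluster BLNSVY
  updated: d(BLNSVY,I)=4, d(BLNSVY,J)=31/4
iteration 6: select BLNSVY,I (d=4, Q=-67/4); attach at lengths (27/8, 5/8); label the merged cluster BILNSVY
  updated: d(BILNSVY,J)=35/8
iteration 7: select BILNSVY,J (d=35/8); attach at lengths (35/16, 35/16); label the merged cluster BIJLNSVY
final tree: ((((B:47/12,N:1/12):27/8,((L:47/10,Y:-7/10):29/8,(S:67/12,V:41/12):39/8):41/8):27/8,I:5/8):35/16,J:35/16)
total length: 339/8

LY,SV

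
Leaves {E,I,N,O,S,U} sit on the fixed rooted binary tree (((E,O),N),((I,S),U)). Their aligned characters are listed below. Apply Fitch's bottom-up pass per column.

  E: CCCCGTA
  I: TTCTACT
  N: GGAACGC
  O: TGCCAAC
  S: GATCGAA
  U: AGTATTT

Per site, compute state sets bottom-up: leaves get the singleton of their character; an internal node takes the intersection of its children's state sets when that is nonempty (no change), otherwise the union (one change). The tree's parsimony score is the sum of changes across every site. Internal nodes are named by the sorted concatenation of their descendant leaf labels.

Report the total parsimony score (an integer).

24

site 0, node EO: E={C} ∪ O={T} → {C,T} (+1)
site 0, node ENO: EO={C,T} ∪ N={G} → {C,G,T} (+1)
site 0, node IS: I={T} ∪ S={G} → {G,T} (+1)
site 0, node ISU: IS={G,T} ∪ U={A} → {A,G,T} (+1)
site 0, node EINOSU: ENO={C,G,T} ∩ ISU={A,G,T} → {G,T} (+0)
site 1, node EO: E={C} ∪ O={G} → {C,G} (+1)
site 1, node ENO: EO={C,G} ∩ N={G} → {G} (+0)
site 1, node IS: I={T} ∪ S={A} → {A,T} (+1)
site 1, node ISU: IS={A,T} ∪ U={G} → {A,G,T} (+1)
site 1, node EINOSU: ENO={G} ∩ ISU={A,G,T} → {G} (+0)
site 2, node EO: E={C} ∩ O={C} → {C} (+0)
site 2, node ENO: EO={C} ∪ N={A} → {A,C} (+1)
site 2, node IS: I={C} ∪ S={T} → {C,T} (+1)
site 2, node ISU: IS={C,T} ∩ U={T} → {T} (+0)
site 2, node EINOSU: ENO={A,C} ∪ ISU={T} → {A,C,T} (+1)
site 3, node EO: E={C} ∩ O={C} → {C} (+0)
site 3, node ENO: EO={C} ∪ N={A} → {A,C} (+1)
site 3, node IS: I={T} ∪ S={C} → {C,T} (+1)
site 3, node ISU: IS={C,T} ∪ U={A} → {A,C,T} (+1)
site 3, node EINOSU: ENO={A,C} ∩ ISU={A,C,T} → {A,C} (+0)
site 4, node EO: E={G} ∪ O={A} → {A,G} (+1)
site 4, node ENO: EO={A,G} ∪ N={C} → {A,C,G} (+1)
site 4, node IS: I={A} ∪ S={G} → {A,G} (+1)
site 4, node ISU: IS={A,G} ∪ U={T} → {A,G,T} (+1)
site 4, node EINOSU: ENO={A,C,G} ∩ ISU={A,G,T} → {A,G} (+0)
site 5, node EO: E={T} ∪ O={A} → {A,T} (+1)
site 5, node ENO: EO={A,T} ∪ N={G} → {A,G,T} (+1)
site 5, node IS: I={C} ∪ S={A} → {A,C} (+1)
site 5, node ISU: IS={A,C} ∪ U={T} → {A,C,T} (+1)
site 5, node EINOSU: ENO={A,G,T} ∩ ISU={A,C,T} → {A,T} (+0)
site 6, node EO: E={A} ∪ O={C} → {A,C} (+1)
site 6, node ENO: EO={A,C} ∩ N={C} → {C} (+0)
site 6, node IS: I={T} ∪ S={A} → {A,T} (+1)
site 6, node ISU: IS={A,T} ∩ U={T} → {T} (+0)
site 6, node EINOSU: ENO={C} ∪ ISU={T} → {C,T} (+1)
per-site changes: [4, 3, 3, 3, 4, 4, 3]; total = 24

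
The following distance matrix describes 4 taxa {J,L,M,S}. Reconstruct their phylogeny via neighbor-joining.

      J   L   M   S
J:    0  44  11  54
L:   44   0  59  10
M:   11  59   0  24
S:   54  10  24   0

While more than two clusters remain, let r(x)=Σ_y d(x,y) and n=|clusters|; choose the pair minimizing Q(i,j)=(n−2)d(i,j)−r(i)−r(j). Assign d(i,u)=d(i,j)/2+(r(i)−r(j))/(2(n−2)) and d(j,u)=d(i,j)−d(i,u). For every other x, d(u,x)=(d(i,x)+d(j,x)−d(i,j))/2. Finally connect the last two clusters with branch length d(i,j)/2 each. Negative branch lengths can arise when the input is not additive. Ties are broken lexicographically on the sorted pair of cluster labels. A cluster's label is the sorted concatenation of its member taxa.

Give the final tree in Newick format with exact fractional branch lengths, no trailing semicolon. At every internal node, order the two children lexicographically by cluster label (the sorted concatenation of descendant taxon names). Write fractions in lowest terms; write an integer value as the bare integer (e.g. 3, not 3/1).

iteration 1: select J,M (d=11, Q=-181); attach at lengths (37/4, 7/4); label the merged cluster JM
  updated: d(JM,L)=46, d(JM,S)=67/2
iteration 2: select JM,L (d=46, Q=-179/2); attach at lengths (139/4, 45/4); label the merged cluster JLM
  updated: d(JLM,S)=-5/4
iteration 3: select JLM,S (d=-5/4); attach at lengths (-5/8, -5/8); label the merged cluster JLMS
final tree: (((J:37/4,M:7/4):139/4,L:45/4):-5/8,S:-5/8)
total length: 223/4

(((J:37/4,M:7/4):139/4,L:45/4):-5/8,S:-5/8)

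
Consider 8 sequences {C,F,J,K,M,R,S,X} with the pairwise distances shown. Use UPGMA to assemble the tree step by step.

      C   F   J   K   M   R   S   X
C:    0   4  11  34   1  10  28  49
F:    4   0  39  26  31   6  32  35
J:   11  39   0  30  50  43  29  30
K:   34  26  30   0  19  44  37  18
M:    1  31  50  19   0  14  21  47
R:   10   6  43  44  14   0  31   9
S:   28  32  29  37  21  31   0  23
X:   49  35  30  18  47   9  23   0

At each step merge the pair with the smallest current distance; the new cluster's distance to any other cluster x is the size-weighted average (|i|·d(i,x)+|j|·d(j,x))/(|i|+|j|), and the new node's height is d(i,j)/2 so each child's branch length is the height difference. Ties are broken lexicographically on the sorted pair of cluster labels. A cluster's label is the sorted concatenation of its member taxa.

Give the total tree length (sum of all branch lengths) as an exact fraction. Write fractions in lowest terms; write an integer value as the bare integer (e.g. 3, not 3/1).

655/8

step 1: merge (C,M) at d=1; branch lengths C→1/2, M→1/2; new cluster CM
  updated: d(CM,F)=35/2, d(CM,J)=61/2, d(CM,K)=53/2, d(CM,R)=12, d(CM,S)=49/2, d(CM,X)=48
step 2: merge (F,R) at d=6; branch lengths F→3, R→3; new cluster FR
  updated: d(CM,FR)=59/4, d(FR,J)=41, d(FR,K)=35, d(FR,S)=63/2, d(FR,X)=22
step 3: merge (CM,FR) at d=59/4; branch lengths CM→55/8, FR→35/8; new cluster CFMR
  updated: d(CFMR,J)=143/4, d(CFMR,K)=123/4, d(CFMR,S)=28, d(CFMR,X)=35
step 4: merge (K,X) at d=18; branch lengths K→9, X→9; new cluster KX
  updated: d(CFMR,KX)=263/8, d(J,KX)=30, d(KX,S)=30
step 5: merge (CFMR,S) at d=28; branch lengths CFMR→53/8, S→14; new cluster CFMRS
  updated: d(CFMRS,J)=172/5, d(CFMRS,KX)=323/10
step 6: merge (J,KX) at d=30; branch lengths J→15, KX→6; new cluster JKX
  updated: d(CFMRS,JKX)=33
step 7: merge (CFMRS,JKX) at d=33; branch lengths CFMRS→5/2, JKX→3/2; new cluster CFJKMRSX
final tree: ((((C:1/2,M:1/2):55/8,(F:3,R:3):35/8):53/8,S:14):5/2,(J:15,(K:9,X:9):6):3/2)
total length: 655/8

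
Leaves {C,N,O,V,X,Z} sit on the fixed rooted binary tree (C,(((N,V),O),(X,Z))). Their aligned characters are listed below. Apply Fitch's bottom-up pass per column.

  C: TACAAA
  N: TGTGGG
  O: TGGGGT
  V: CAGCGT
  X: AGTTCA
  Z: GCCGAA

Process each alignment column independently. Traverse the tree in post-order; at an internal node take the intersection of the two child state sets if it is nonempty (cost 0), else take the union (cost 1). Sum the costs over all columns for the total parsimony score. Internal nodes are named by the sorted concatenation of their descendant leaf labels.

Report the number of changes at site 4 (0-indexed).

2

site 0, node NV: N={T} ∪ V={C} → {C,T} (+1)
site 0, node NOV: NV={C,T} ∩ O={T} → {T} (+0)
site 0, node XZ: X={A} ∪ Z={G} → {A,G} (+1)
site 0, node NOVXZ: NOV={T} ∪ XZ={A,G} → {A,G,T} (+1)
site 0, node CNOVXZ: C={T} ∩ NOVXZ={A,G,T} → {T} (+0)
site 1, node NV: N={G} ∪ V={A} → {A,G} (+1)
site 1, node NOV: NV={A,G} ∩ O={G} → {G} (+0)
site 1, node XZ: X={G} ∪ Z={C} → {C,G} (+1)
site 1, node NOVXZ: NOV={G} ∩ XZ={C,G} → {G} (+0)
site 1, node CNOVXZ: C={A} ∪ NOVXZ={G} → {A,G} (+1)
site 2, node NV: N={T} ∪ V={G} → {G,T} (+1)
site 2, node NOV: NV={G,T} ∩ O={G} → {G} (+0)
site 2, node XZ: X={T} ∪ Z={C} → {C,T} (+1)
site 2, node NOVXZ: NOV={G} ∪ XZ={C,T} → {C,G,T} (+1)
site 2, node CNOVXZ: C={C} ∩ NOVXZ={C,G,T} → {C} (+0)
site 3, node NV: N={G} ∪ V={C} → {C,G} (+1)
site 3, node NOV: NV={C,G} ∩ O={G} → {G} (+0)
site 3, node XZ: X={T} ∪ Z={G} → {G,T} (+1)
site 3, node NOVXZ: NOV={G} ∩ XZ={G,T} → {G} (+0)
site 3, node CNOVXZ: C={A} ∪ NOVXZ={G} → {A,G} (+1)
site 4, node NV: N={G} ∩ V={G} → {G} (+0)
site 4, node NOV: NV={G} ∩ O={G} → {G} (+0)
site 4, node XZ: X={C} ∪ Z={A} → {A,C} (+1)
site 4, node NOVXZ: NOV={G} ∪ XZ={A,C} → {A,C,G} (+1)
site 4, node CNOVXZ: C={A} ∩ NOVXZ={A,C,G} → {A} (+0)
site 5, node NV: N={G} ∪ V={T} → {G,T} (+1)
site 5, node NOV: NV={G,T} ∩ O={T} → {T} (+0)
site 5, node XZ: X={A} ∩ Z={A} → {A} (+0)
site 5, node NOVXZ: NOV={T} ∪ XZ={A} → {A,T} (+1)
site 5, node CNOVXZ: C={A} ∩ NOVXZ={A,T} → {A} (+0)
per-site changes: [3, 3, 3, 3, 2, 2]; total = 16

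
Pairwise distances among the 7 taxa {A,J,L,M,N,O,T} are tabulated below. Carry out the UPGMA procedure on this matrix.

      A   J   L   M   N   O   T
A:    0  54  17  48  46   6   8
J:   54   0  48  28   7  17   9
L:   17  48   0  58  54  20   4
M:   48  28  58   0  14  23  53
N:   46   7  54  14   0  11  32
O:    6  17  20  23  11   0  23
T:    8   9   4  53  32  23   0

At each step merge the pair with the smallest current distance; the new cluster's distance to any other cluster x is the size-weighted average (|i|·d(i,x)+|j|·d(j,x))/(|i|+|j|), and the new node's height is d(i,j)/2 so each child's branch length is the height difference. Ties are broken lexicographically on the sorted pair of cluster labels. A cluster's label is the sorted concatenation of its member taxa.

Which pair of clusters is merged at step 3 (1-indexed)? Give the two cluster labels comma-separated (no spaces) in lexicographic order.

1. join L+T (d=4) ⇒ LT; edges |L|=2, |T|=2
  updated: d(A,LT)=25/2, d(J,LT)=57/2, d(LT,M)=111/2, d(LT,N)=43, d(LT,O)=43/2
2. join A+O (d=6) ⇒ AO; edges |A|=3, |O|=3
  updated: d(AO,J)=71/2, d(AO,LT)=17, d(AO,M)=71/2, d(AO,N)=57/2
3. join J+N (d=7) ⇒ JN; edges |J|=7/2, |N|=7/2
  updated: d(AO,JN)=32, d(JN,LT)=143/4, d(JN,M)=21
4. join AO+LT (d=17) ⇒ ALOT; edges |AO|=11/2, |LT|=13/2
  updated: d(ALOT,JN)=271/8, d(ALOT,M)=91/2
5. join JN+M (d=21) ⇒ JMN; edges |JN|=7, |M|=21/2
  updated: d(ALOT,JMN)=151/4
6. join ALOT+JMN (d=151/4) ⇒ AJLMNOT; edges |ALOT|=83/8, |JMN|=67/8
final tree: (((A:3,O:3):11/2,(L:2,T:2):13/2):83/8,((J:7/2,N:7/2):7,M:21/2):67/8)
total length: 261/4

J,N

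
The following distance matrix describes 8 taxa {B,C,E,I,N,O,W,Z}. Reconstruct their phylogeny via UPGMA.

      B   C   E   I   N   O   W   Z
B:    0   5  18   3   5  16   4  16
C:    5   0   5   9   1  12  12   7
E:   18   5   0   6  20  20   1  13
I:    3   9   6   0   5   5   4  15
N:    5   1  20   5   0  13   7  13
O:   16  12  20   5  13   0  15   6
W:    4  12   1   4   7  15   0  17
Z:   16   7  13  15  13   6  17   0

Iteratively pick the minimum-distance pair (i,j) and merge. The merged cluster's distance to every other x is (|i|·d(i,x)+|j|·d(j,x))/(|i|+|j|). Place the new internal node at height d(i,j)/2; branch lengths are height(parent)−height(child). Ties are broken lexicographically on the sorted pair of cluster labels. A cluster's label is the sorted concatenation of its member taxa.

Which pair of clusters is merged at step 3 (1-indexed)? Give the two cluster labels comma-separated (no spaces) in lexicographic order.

1. join C+N (d=1) ⇒ CN; edges |C|=1/2, |N|=1/2
  updated: d(B,CN)=5, d(CN,E)=25/2, d(CN,I)=7, d(CN,O)=25/2, d(CN,W)=19/2, d(CN,Z)=10
2. join E+W (d=1) ⇒ EW; edges |E|=1/2, |W|=1/2
  updated: d(B,EW)=11, d(CN,EW)=11, d(EW,I)=5, d(EW,O)=35/2, d(EW,Z)=15
3. join B+I (d=3) ⇒ BI; edges |B|=3/2, |I|=3/2
  updated: d(BI,CN)=6, d(BI,EW)=8, d(BI,O)=21/2, d(BI,Z)=31/2
4. join BI+CN (d=6) ⇒ BCIN; edges |BI|=3/2, |CN|=5/2
  updated: d(BCIN,EW)=19/2, d(BCIN,O)=23/2, d(BCIN,Z)=51/4
5. join O+Z (d=6) ⇒ OZ; edges |O|=3, |Z|=3
  updated: d(BCIN,OZ)=97/8, d(EW,OZ)=65/4
6. join BCIN+EW (d=19/2) ⇒ BCEINW; edges |BCIN|=7/4, |EW|=17/4
  updated: d(BCEINW,OZ)=27/2
7. join BCEINW+OZ (d=27/2) ⇒ BCEINOWZ; edges |BCEINW|=2, |OZ|=15/4
final tree: ((((B:3/2,I:3/2):3/2,(C:1/2,N:1/2):5/2):7/4,(E:1/2,W:1/2):17/4):2,(O:3,Z:3):15/4)
total length: 107/4

B,I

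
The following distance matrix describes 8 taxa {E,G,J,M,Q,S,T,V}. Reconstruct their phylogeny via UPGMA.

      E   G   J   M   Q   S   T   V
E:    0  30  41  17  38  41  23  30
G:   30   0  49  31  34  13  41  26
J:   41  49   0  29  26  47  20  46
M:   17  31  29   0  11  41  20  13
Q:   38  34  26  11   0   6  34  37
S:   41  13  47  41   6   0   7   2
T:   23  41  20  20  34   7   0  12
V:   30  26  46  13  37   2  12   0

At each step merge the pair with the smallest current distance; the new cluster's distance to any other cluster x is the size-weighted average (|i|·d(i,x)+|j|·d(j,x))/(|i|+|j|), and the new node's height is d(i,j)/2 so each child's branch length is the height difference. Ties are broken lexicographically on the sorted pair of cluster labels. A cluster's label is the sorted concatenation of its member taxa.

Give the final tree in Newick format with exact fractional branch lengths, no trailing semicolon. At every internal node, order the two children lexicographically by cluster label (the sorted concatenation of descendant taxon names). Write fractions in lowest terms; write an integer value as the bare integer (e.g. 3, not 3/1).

((E:179/12,(G:29/2,((M:11/2,Q:11/2):85/12,((S:1,V:1):15/4,T:19/4):47/6):23/12):5/12):295/84,J:129/7)

iteration 1: select S,V (d=2); attach at lengths (1, 1); label the merged cluster SV
  updated: d(E,SV)=71/2, d(G,SV)=39/2, d(J,SV)=93/2, d(M,SV)=27, d(Q,SV)=43/2, d(SV,T)=19/2
iteration 2: select SV,T (d=19/2); attach at lengths (15/4, 19/4); label the merged cluster STV
  updated: d(E,STV)=94/3, d(G,STV)=80/3, d(J,STV)=113/3, d(M,STV)=74/3, d(Q,STV)=77/3
iteration 3: select M,Q (d=11); attach at lengths (11/2, 11/2); label the merged cluster MQ
  updated: d(E,MQ)=55/2, d(G,MQ)=65/2, d(J,MQ)=55/2, d(MQ,STV)=151/6
iteration 4: select MQ,STV (d=151/6); attach at lengths (85/12, 47/6); label the merged cluster MQSTV
  updated: d(E,MQSTV)=149/5, d(G,MQSTV)=29, d(J,MQSTV)=168/5
iteration 5: select G,MQSTV (d=29); attach at lengths (29/2, 23/12); label the merged cluster GMQSTV
  updated: d(E,GMQSTV)=179/6, d(GMQSTV,J)=217/6
iteration 6: select E,GMQSTV (d=179/6); attach at lengths (179/12, 5/12); label the merged cluster EGMQSTV
  updated: d(EGMQSTV,J)=258/7
iteration 7: select EGMQSTV,J (d=258/7); attach at lengths (295/84, 129/7); label the merged cluster EGJMQSTV
final tree: ((E:179/12,(G:29/2,((M:11/2,Q:11/2):85/12,((S:1,V:1):15/4,T:19/4):47/6):23/12):5/12):295/84,J:129/7)
total length: 2523/28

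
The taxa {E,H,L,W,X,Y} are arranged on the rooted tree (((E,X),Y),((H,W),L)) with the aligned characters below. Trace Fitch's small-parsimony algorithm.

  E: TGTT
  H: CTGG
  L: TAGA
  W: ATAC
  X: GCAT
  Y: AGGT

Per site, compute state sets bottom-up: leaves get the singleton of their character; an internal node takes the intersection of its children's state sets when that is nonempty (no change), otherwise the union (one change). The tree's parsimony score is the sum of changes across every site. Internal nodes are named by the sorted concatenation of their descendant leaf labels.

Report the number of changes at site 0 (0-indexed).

site 0, node EX: E={T} ∪ X={G} → {G,T} (+1)
site 0, node EXY: EX={G,T} ∪ Y={A} → {A,G,T} (+1)
site 0, node HW: H={C} ∪ W={A} → {A,C} (+1)
site 0, node HLW: HW={A,C} ∪ L={T} → {A,C,T} (+1)
site 0, node EHLWXY: EXY={A,G,T} ∩ HLW={A,C,T} → {A,T} (+0)
site 1, node EX: E={G} ∪ X={C} → {C,G} (+1)
site 1, node EXY: EX={C,G} ∩ Y={G} → {G} (+0)
site 1, node HW: H={T} ∩ W={T} → {T} (+0)
site 1, node HLW: HW={T} ∪ L={A} → {A,T} (+1)
site 1, node EHLWXY: EXY={G} ∪ HLW={A,T} → {A,G,T} (+1)
site 2, node EX: E={T} ∪ X={A} → {A,T} (+1)
site 2, node EXY: EX={A,T} ∪ Y={G} → {A,G,T} (+1)
site 2, node HW: H={G} ∪ W={A} → {A,G} (+1)
site 2, node HLW: HW={A,G} ∩ L={G} → {G} (+0)
site 2, node EHLWXY: EXY={A,G,T} ∩ HLW={G} → {G} (+0)
site 3, node EX: E={T} ∩ X={T} → {T} (+0)
site 3, node EXY: EX={T} ∩ Y={T} → {T} (+0)
site 3, node HW: H={G} ∪ W={C} → {C,G} (+1)
site 3, node HLW: HW={C,G} ∪ L={A} → {A,C,G} (+1)
site 3, node EHLWXY: EXY={T} ∪ HLW={A,C,G} → {A,C,G,T} (+1)
per-site changes: [4, 3, 3, 3]; total = 13

4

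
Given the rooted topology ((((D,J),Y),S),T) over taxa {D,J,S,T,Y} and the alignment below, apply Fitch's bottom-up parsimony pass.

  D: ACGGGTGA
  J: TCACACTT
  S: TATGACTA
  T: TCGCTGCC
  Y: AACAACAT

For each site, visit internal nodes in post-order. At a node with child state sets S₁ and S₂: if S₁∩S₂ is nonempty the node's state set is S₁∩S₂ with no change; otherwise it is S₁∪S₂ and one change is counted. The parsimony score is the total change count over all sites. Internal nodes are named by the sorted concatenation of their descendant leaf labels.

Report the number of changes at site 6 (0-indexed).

3

[col 0] DJ: children D:{A}, J:{T} ∪→ {A,T}; cost 1
[col 0] DJY: children DJ:{A,T}, Y:{A} ∩→ {A}; cost 0
[col 0] DJSY: children DJY:{A}, S:{T} ∪→ {A,T}; cost 1
[col 0] DJSTY: children DJSY:{A,T}, T:{T} ∩→ {T}; cost 0
[col 1] DJ: children D:{C}, J:{C} ∩→ {C}; cost 0
[col 1] DJY: children DJ:{C}, Y:{A} ∪→ {A,C}; cost 1
[col 1] DJSY: children DJY:{A,C}, S:{A} ∩→ {A}; cost 0
[col 1] DJSTY: children DJSY:{A}, T:{C} ∪→ {A,C}; cost 1
[col 2] DJ: children D:{G}, J:{A} ∪→ {A,G}; cost 1
[col 2] DJY: children DJ:{A,G}, Y:{C} ∪→ {A,C,G}; cost 1
[col 2] DJSY: children DJY:{A,C,G}, S:{T} ∪→ {A,C,G,T}; cost 1
[col 2] DJSTY: children DJSY:{A,C,G,T}, T:{G} ∩→ {G}; cost 0
[col 3] DJ: children D:{G}, J:{C} ∪→ {C,G}; cost 1
[col 3] DJY: children DJ:{C,G}, Y:{A} ∪→ {A,C,G}; cost 1
[col 3] DJSY: children DJY:{A,C,G}, S:{G} ∩→ {G}; cost 0
[col 3] DJSTY: children DJSY:{G}, T:{C} ∪→ {C,G}; cost 1
[col 4] DJ: children D:{G}, J:{A} ∪→ {A,G}; cost 1
[col 4] DJY: children DJ:{A,G}, Y:{A} ∩→ {A}; cost 0
[col 4] DJSY: children DJY:{A}, S:{A} ∩→ {A}; cost 0
[col 4] DJSTY: children DJSY:{A}, T:{T} ∪→ {A,T}; cost 1
[col 5] DJ: children D:{T}, J:{C} ∪→ {C,T}; cost 1
[col 5] DJY: children DJ:{C,T}, Y:{C} ∩→ {C}; cost 0
[col 5] DJSY: children DJY:{C}, S:{C} ∩→ {C}; cost 0
[col 5] DJSTY: children DJSY:{C}, T:{G} ∪→ {C,G}; cost 1
[col 6] DJ: children D:{G}, J:{T} ∪→ {G,T}; cost 1
[col 6] DJY: children DJ:{G,T}, Y:{A} ∪→ {A,G,T}; cost 1
[col 6] DJSY: children DJY:{A,G,T}, S:{T} ∩→ {T}; cost 0
[col 6] DJSTY: children DJSY:{T}, T:{C} ∪→ {C,T}; cost 1
[col 7] DJ: children D:{A}, J:{T} ∪→ {A,T}; cost 1
[col 7] DJY: children DJ:{A,T}, Y:{T} ∩→ {T}; cost 0
[col 7] DJSY: children DJY:{T}, S:{A} ∪→ {A,T}; cost 1
[col 7] DJSTY: children DJSY:{A,T}, T:{C} ∪→ {A,C,T}; cost 1
per-site changes: [2, 2, 3, 3, 2, 2, 3, 3]; total = 20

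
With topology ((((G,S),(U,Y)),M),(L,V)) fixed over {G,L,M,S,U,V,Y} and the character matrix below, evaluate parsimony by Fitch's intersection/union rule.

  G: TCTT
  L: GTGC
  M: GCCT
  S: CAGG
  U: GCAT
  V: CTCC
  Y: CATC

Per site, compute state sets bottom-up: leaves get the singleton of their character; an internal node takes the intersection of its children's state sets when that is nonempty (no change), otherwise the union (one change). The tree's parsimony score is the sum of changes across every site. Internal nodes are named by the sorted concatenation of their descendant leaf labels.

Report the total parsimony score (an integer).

14

site 0, node GS: G={T} ∪ S={C} → {C,T} (+1)
site 0, node UY: U={G} ∪ Y={C} → {C,G} (+1)
site 0, node GSUY: GS={C,T} ∩ UY={C,G} → {C} (+0)
site 0, node GMSUY: GSUY={C} ∪ M={G} → {C,G} (+1)
site 0, node LV: L={G} ∪ V={C} → {C,G} (+1)
site 0, node GLMSUVY: GMSUY={C,G} ∩ LV={C,G} → {C,G} (+0)
site 1, node GS: G={C} ∪ S={A} → {A,C} (+1)
site 1, node UY: U={C} ∪ Y={A} → {A,C} (+1)
site 1, node GSUY: GS={A,C} ∩ UY={A,C} → {A,C} (+0)
site 1, node GMSUY: GSUY={A,C} ∩ M={C} → {C} (+0)
site 1, node LV: L={T} ∩ V={T} → {T} (+0)
site 1, node GLMSUVY: GMSUY={C} ∪ LV={T} → {C,T} (+1)
site 2, node GS: G={T} ∪ S={G} → {G,T} (+1)
site 2, node UY: U={A} ∪ Y={T} → {A,T} (+1)
site 2, node GSUY: GS={G,T} ∩ UY={A,T} → {T} (+0)
site 2, node GMSUY: GSUY={T} ∪ M={C} → {C,T} (+1)
site 2, node LV: L={G} ∪ V={C} → {C,G} (+1)
site 2, node GLMSUVY: GMSUY={C,T} ∩ LV={C,G} → {C} (+0)
site 3, node GS: G={T} ∪ S={G} → {G,T} (+1)
site 3, node UY: U={T} ∪ Y={C} → {C,T} (+1)
site 3, node GSUY: GS={G,T} ∩ UY={C,T} → {T} (+0)
site 3, node GMSUY: GSUY={T} ∩ M={T} → {T} (+0)
site 3, node LV: L={C} ∩ V={C} → {C} (+0)
site 3, node GLMSUVY: GMSUY={T} ∪ LV={C} → {C,T} (+1)
per-site changes: [4, 3, 4, 3]; total = 14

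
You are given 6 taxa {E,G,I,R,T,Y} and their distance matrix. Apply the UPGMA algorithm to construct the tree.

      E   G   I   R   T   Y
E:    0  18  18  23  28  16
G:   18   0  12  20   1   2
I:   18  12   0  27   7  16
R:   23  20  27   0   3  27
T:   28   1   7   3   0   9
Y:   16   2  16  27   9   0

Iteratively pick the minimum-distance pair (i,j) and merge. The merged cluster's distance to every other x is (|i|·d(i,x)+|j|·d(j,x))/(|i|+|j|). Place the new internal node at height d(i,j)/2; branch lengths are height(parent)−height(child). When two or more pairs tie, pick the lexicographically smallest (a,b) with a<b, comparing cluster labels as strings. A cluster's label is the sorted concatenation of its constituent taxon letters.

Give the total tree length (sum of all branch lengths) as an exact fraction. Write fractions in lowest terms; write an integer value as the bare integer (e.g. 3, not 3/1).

iteration 1: select G,T (d=1); attach at lengths (1/2, 1/2); label the merged cluster GT
  updated: d(E,GT)=23, d(GT,I)=19/2, d(GT,R)=23/2, d(GT,Y)=11/2
iteration 2: select GT,Y (d=11/2); attach at lengths (9/4, 11/4); label the merged cluster GTY
  updated: d(E,GTY)=62/3, d(GTY,I)=35/3, d(GTY,R)=50/3
iteration 3: select GTY,I (d=35/3); attach at lengths (37/12, 35/6); label the merged cluster GITY
  updated: d(E,GITY)=20, d(GITY,R)=77/4
iteration 4: select GITY,R (d=77/4); attach at lengths (91/24, 77/8); label the merged cluster GIRTY
  updated: d(E,GIRTY)=103/5
iteration 5: select E,GIRTY (d=103/5); attach at lengths (103/10, 27/40); label the merged cluster EGIRTY
final tree: (E:103/10,((((G:1/2,T:1/2):9/4,Y:11/4):37/12,I:35/6):91/24,R:77/8):27/40)
total length: 4717/120

4717/120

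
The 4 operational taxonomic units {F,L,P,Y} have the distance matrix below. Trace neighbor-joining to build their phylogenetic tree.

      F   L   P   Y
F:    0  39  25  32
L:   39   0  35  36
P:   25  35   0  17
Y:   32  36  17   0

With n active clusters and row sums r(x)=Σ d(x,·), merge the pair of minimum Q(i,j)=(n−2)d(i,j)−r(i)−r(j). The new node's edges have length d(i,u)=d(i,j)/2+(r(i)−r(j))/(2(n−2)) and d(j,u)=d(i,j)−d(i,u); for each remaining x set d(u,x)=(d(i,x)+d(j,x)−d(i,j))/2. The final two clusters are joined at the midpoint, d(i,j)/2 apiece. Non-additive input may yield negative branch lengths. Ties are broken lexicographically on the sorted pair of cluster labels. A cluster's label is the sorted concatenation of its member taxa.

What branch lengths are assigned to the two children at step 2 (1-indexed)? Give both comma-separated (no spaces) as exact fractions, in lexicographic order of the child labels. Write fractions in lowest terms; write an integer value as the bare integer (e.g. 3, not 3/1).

4,13/2

1. join F+L (d=39, Q=-128) ⇒ FL; edges |F|=16, |L|=23
  updated: d(FL,P)=21/2, d(FL,Y)=29/2
2. join FL+P (d=21/2, Q=-42) ⇒ FLP; edges |FL|=4, |P|=13/2
  updated: d(FLP,Y)=21/2
3. join FLP+Y (d=21/2) ⇒ FLPY; edges |FLP|=21/4, |Y|=21/4
final tree: (((F:16,L:23):4,P:13/2):21/4,Y:21/4)
total length: 60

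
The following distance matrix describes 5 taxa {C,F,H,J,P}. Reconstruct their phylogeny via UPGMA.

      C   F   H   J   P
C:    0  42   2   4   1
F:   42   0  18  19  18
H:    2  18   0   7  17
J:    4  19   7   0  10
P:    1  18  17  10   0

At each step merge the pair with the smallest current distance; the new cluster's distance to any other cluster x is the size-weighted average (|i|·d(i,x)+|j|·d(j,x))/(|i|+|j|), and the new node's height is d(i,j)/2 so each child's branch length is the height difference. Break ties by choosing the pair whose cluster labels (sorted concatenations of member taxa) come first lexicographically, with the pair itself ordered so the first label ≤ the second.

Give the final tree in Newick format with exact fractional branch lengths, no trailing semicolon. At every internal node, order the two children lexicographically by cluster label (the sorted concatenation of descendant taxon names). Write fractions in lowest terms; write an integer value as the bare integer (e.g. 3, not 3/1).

step 1: merge (C,P) at d=1; branch lengths C→1/2, P→1/2; new cluster CP
  updated: d(CP,F)=30, d(CP,H)=19/2, d(CP,J)=7
step 2: merge (CP,J) at d=7; branch lengths CP→3, J→7/2; new cluster CJP
  updated: d(CJP,F)=79/3, d(CJP,H)=26/3
step 3: merge (CJP,H) at d=26/3; branch lengths CJP→5/6, H→13/3; new cluster CHJP
  updated: d(CHJP,F)=97/4
step 4: merge (CHJP,F) at d=97/4; branch lengths CHJP→187/24, F→97/8; new cluster CFHJP
final tree: ((((C:1/2,P:1/2):3,J:7/2):5/6,H:13/3):187/24,F:97/8)
total length: 391/12

((((C:1/2,P:1/2):3,J:7/2):5/6,H:13/3):187/24,F:97/8)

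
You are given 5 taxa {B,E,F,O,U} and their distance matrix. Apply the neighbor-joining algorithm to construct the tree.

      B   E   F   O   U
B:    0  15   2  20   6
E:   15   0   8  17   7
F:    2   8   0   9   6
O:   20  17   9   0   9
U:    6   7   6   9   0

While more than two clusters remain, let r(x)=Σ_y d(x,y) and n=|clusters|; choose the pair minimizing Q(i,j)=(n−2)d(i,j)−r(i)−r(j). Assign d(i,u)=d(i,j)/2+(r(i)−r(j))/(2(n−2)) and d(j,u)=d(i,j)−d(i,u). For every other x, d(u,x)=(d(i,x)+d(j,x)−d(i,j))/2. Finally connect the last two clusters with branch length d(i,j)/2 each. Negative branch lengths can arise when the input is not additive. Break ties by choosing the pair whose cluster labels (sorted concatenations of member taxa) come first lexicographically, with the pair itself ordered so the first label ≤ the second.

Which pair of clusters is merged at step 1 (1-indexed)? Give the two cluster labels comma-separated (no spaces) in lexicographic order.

iteration 1: select B,F (d=2, Q=-62); attach at lengths (4, -2); label the merged cluster BF
  updated: d(BF,E)=21/2, d(BF,O)=27/2, d(BF,U)=5
iteration 2: select BF,E (d=21/2, Q=-85/2); attach at lengths (31/8, 53/8); label the merged cluster BEF
  updated: d(BEF,O)=10, d(BEF,U)=3/4
iteration 3: select BEF,O (d=10, Q=-79/4); attach at lengths (7/8, 73/8); label the merged cluster BEFO
  updated: d(BEFO,U)=-1/8
iteration 4: select BEFO,U (d=-1/8); attach at lengths (-1/16, -1/16); label the merged cluster BEFOU
final tree: ((((B:4,F:-2):31/8,E:53/8):7/8,O:73/8):-1/16,U:-1/16)
total length: 179/8

B,F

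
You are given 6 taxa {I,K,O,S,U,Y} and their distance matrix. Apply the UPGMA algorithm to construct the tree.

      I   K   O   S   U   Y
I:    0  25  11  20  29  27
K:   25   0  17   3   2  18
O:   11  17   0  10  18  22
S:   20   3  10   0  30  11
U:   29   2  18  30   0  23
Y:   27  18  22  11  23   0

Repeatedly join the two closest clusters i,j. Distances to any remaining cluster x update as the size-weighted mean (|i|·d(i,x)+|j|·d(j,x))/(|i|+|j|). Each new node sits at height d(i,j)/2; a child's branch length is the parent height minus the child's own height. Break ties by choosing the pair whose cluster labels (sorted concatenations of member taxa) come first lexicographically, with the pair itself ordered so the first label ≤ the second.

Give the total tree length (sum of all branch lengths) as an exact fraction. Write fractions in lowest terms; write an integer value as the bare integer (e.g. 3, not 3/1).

iteration 1: select K,U (d=2); attach at lengths (1, 1); label the merged cluster KU
  updated: d(I,KU)=27, d(KU,O)=35/2, d(KU,S)=33/2, d(KU,Y)=41/2
iteration 2: select O,S (d=10); attach at lengths (5, 5); label the merged cluster OS
  updated: d(I,OS)=31/2, d(KU,OS)=17, d(OS,Y)=33/2
iteration 3: select I,OS (d=31/2); attach at lengths (31/4, 11/4); label the merged cluster IOS
  updated: d(IOS,KU)=61/3, d(IOS,Y)=20
iteration 4: select IOS,Y (d=20); attach at lengths (9/4, 10); label the merged cluster IOSY
  updated: d(IOSY,KU)=163/8
iteration 5: select IOSY,KU (d=163/8); attach at lengths (3/16, 147/16); label the merged cluster IKOSUY
final tree: (((I:31/4,(O:5,S:5):11/4):9/4,Y:10):3/16,(K:1,U:1):147/16)
total length: 353/8

353/8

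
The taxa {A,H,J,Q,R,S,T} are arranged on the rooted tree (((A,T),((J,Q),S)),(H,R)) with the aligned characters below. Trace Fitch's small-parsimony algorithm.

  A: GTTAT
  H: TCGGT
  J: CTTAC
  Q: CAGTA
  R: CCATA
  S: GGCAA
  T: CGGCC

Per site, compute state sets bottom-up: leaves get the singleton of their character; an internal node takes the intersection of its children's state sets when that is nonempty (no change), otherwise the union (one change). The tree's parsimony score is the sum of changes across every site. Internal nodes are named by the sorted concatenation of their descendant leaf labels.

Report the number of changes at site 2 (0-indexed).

[col 0] AT: children A:{G}, T:{C} ∪→ {C,G}; cost 1
[col 0] JQ: children J:{C}, Q:{C} ∩→ {C}; cost 0
[col 0] JQS: children JQ:{C}, S:{G} ∪→ {C,G}; cost 1
[col 0] AJQST: children AT:{C,G}, JQS:{C,G} ∩→ {C,G}; cost 0
[col 0] HR: children H:{T}, R:{C} ∪→ {C,T}; cost 1
[col 0] AHJQRST: children AJQST:{C,G}, HR:{C,T} ∩→ {C}; cost 0
[col 1] AT: children A:{T}, T:{G} ∪→ {G,T}; cost 1
[col 1] JQ: children J:{T}, Q:{A} ∪→ {A,T}; cost 1
[col 1] JQS: children JQ:{A,T}, S:{G} ∪→ {A,G,T}; cost 1
[col 1] AJQST: children AT:{G,T}, JQS:{A,G,T} ∩→ {G,T}; cost 0
[col 1] HR: children H:{C}, R:{C} ∩→ {C}; cost 0
[col 1] AHJQRST: children AJQST:{G,T}, HR:{C} ∪→ {C,G,T}; cost 1
[col 2] AT: children A:{T}, T:{G} ∪→ {G,T}; cost 1
[col 2] JQ: children J:{T}, Q:{G} ∪→ {G,T}; cost 1
[col 2] JQS: children JQ:{G,T}, S:{C} ∪→ {C,G,T}; cost 1
[col 2] AJQST: children AT:{G,T}, JQS:{C,G,T} ∩→ {G,T}; cost 0
[col 2] HR: children H:{G}, R:{A} ∪→ {A,G}; cost 1
[col 2] AHJQRST: children AJQST:{G,T}, HR:{A,G} ∩→ {G}; cost 0
[col 3] AT: children A:{A}, T:{C} ∪→ {A,C}; cost 1
[col 3] JQ: children J:{A}, Q:{T} ∪→ {A,T}; cost 1
[col 3] JQS: children JQ:{A,T}, S:{A} ∩→ {A}; cost 0
[col 3] AJQST: children AT:{A,C}, JQS:{A} ∩→ {A}; cost 0
[col 3] HR: children H:{G}, R:{T} ∪→ {G,T}; cost 1
[col 3] AHJQRST: children AJQST:{A}, HR:{G,T} ∪→ {A,G,T}; cost 1
[col 4] AT: children A:{T}, T:{C} ∪→ {C,T}; cost 1
[col 4] JQ: children J:{C}, Q:{A} ∪→ {A,C}; cost 1
[col 4] JQS: children JQ:{A,C}, S:{A} ∩→ {A}; cost 0
[col 4] AJQST: children AT:{C,T}, JQS:{A} ∪→ {A,C,T}; cost 1
[col 4] HR: children H:{T}, R:{A} ∪→ {A,T}; cost 1
[col 4] AHJQRST: children AJQST:{A,C,T}, HR:{A,T} ∩→ {A,T}; cost 0
per-site changes: [3, 4, 4, 4, 4]; total = 19

4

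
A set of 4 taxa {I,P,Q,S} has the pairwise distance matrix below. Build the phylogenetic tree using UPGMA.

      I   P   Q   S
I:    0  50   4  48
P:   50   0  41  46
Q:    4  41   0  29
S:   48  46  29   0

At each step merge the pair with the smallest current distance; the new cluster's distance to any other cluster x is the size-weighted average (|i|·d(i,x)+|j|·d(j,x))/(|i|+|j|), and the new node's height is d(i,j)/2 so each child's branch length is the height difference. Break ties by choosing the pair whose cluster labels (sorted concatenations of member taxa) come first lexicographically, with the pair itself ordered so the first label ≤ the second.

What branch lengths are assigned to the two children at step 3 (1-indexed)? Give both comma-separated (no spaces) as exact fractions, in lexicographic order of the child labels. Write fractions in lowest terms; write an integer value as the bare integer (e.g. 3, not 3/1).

iteration 1: select I,Q (d=4); attach at lengths (2, 2); label the merged cluster IQ
  updated: d(IQ,P)=91/2, d(IQ,S)=77/2
iteration 2: select IQ,S (d=77/2); attach at lengths (69/4, 77/4); label the merged cluster IQS
  updated: d(IQS,P)=137/3
iteration 3: select IQS,P (d=137/3); attach at lengths (43/12, 137/6); label the merged cluster IPQS
final tree: (((I:2,Q:2):69/4,S:77/4):43/12,P:137/6)
total length: 803/12

43/12,137/6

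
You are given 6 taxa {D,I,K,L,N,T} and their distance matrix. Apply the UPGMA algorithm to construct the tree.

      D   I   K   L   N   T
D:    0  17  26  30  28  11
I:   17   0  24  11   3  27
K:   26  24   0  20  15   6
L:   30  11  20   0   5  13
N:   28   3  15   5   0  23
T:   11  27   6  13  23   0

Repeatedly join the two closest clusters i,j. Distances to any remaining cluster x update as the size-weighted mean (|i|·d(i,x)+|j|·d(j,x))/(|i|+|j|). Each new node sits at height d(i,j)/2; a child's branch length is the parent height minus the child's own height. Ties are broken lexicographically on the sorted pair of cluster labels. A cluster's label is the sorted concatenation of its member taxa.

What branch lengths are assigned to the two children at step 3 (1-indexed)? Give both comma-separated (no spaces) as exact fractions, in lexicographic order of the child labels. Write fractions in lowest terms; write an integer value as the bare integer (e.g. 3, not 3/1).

1. join I+N (d=3) ⇒ IN; edges |I|=3/2, |N|=3/2
  updated: d(D,IN)=45/2, d(IN,K)=39/2, d(IN,L)=8, d(IN,T)=25
2. join K+T (d=6) ⇒ KT; edges |K|=3, |T|=3
  updated: d(D,KT)=37/2, d(IN,KT)=89/4, d(KT,L)=33/2
3. join IN+L (d=8) ⇒ ILN; edges |IN|=5/2, |L|=4
  updated: d(D,ILN)=25, d(ILN,KT)=61/3
4. join D+KT (d=37/2) ⇒ DKT; edges |D|=37/4, |KT|=25/4
  updated: d(DKT,ILN)=197/9
5. join DKT+ILN (d=197/9) ⇒ DIKLNT; edges |DKT|=61/36, |ILN|=125/18
final tree: ((D:37/4,(K:3,T:3):25/4):61/36,((I:3/2,N:3/2):5/2,L:4):125/18)
total length: 1427/36

5/2,4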